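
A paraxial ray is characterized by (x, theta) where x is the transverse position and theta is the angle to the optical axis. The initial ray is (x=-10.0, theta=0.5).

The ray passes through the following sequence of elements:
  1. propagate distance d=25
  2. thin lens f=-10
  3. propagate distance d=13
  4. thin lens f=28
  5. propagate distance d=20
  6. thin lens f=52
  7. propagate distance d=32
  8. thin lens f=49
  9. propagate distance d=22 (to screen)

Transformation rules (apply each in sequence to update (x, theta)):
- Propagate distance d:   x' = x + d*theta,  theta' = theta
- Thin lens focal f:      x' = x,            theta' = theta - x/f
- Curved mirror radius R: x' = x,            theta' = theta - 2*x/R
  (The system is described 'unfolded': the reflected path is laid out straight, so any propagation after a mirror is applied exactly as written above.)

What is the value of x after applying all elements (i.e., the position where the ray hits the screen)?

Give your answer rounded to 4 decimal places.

Answer: 8.4790

Derivation:
Initial: x=-10.0000 theta=0.5000
After 1 (propagate distance d=25): x=2.5000 theta=0.5000
After 2 (thin lens f=-10): x=2.5000 theta=0.7500
After 3 (propagate distance d=13): x=12.2500 theta=0.7500
After 4 (thin lens f=28): x=12.2500 theta=0.3125
After 5 (propagate distance d=20): x=18.5000 theta=0.3125
After 6 (thin lens f=52): x=18.5000 theta=-9/208 (≈-0.0433)
After 7 (propagate distance d=32): x=445/26 (≈17.1154) theta=-9/208 (≈-0.0433)
After 8 (thin lens f=49): x=445/26 (≈17.1154) theta=-4001/10192 (≈-0.3926)
After 9 (propagate distance d=22 (to screen)): x=43209/5096 (≈8.4790) theta=-4001/10192 (≈-0.3926)
Rounded to 4 decimal places: x = 8.4790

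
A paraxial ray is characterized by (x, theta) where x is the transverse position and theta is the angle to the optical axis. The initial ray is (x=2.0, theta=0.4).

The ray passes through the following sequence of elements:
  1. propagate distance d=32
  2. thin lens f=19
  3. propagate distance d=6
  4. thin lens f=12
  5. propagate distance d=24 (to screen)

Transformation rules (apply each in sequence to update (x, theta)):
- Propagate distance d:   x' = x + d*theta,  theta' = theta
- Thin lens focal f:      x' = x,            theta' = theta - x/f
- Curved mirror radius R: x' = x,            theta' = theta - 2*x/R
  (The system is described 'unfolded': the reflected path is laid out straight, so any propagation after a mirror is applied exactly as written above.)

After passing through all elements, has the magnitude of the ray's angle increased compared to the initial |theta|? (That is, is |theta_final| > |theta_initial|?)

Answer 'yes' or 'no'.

Answer: yes

Derivation:
Initial: x=2.0000 theta=0.4000
After 1 (propagate distance d=32): x=14.8000 theta=0.4000
After 2 (thin lens f=19): x=14.8000 theta=-36/95 (≈-0.3789)
After 3 (propagate distance d=6): x=238/19 (≈12.5263) theta=-36/95 (≈-0.3789)
After 4 (thin lens f=12): x=238/19 (≈12.5263) theta=-811/570 (≈-1.4228)
After 5 (propagate distance d=24 (to screen)): x=-2054/95 (≈-21.6211) theta=-811/570 (≈-1.4228)
|theta_initial|=0.4000 |theta_final|=811/570 (≈1.4228) -> increased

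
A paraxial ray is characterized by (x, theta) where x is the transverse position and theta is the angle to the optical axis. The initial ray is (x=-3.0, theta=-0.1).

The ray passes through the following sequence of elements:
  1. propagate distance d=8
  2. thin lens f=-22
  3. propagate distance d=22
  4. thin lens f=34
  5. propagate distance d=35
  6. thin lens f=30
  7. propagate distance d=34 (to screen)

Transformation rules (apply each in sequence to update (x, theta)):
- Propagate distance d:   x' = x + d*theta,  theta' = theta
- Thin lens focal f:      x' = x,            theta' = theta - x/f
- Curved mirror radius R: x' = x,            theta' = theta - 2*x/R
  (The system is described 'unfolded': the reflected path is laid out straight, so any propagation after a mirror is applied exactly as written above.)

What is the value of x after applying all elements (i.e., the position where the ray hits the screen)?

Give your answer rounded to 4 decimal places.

Answer: 1.7616

Derivation:
Initial: x=-3.0000 theta=-0.1000
After 1 (propagate distance d=8): x=-3.8000 theta=-0.1000
After 2 (thin lens f=-22): x=-3.8000 theta=-3/11 (≈-0.2727)
After 3 (propagate distance d=22): x=-9.8000 theta=-3/11 (≈-0.2727)
After 4 (thin lens f=34): x=-9.8000 theta=29/1870 (≈0.0155)
After 5 (propagate distance d=35): x=-17311/1870 (≈-9.2572) theta=29/1870 (≈0.0155)
After 6 (thin lens f=30): x=-17311/1870 (≈-9.2572) theta=18181/56100 (≈0.3241)
After 7 (propagate distance d=34 (to screen)): x=2246/1275 (≈1.7616) theta=18181/56100 (≈0.3241)
Rounded to 4 decimal places: x = 1.7616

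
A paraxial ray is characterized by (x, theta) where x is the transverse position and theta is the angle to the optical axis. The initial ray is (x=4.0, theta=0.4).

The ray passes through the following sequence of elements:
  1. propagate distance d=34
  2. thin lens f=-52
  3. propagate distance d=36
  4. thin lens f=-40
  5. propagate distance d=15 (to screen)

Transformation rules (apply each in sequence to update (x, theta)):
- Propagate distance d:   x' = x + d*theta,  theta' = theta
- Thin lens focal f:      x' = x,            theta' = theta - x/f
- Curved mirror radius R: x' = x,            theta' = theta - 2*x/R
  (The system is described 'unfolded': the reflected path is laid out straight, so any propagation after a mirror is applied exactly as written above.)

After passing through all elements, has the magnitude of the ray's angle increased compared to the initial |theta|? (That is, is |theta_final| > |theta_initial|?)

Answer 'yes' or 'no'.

Answer: yes

Derivation:
Initial: x=4.0000 theta=0.4000
After 1 (propagate distance d=34): x=17.6000 theta=0.4000
After 2 (thin lens f=-52): x=17.6000 theta=48/65 (≈0.7385)
After 3 (propagate distance d=36): x=2872/65 (≈44.1846) theta=48/65 (≈0.7385)
After 4 (thin lens f=-40): x=2872/65 (≈44.1846) theta=599/325 (≈1.8431)
After 5 (propagate distance d=15 (to screen)): x=4669/65 (≈71.8308) theta=599/325 (≈1.8431)
|theta_initial|=0.4000 |theta_final|=599/325 (≈1.8431) -> increased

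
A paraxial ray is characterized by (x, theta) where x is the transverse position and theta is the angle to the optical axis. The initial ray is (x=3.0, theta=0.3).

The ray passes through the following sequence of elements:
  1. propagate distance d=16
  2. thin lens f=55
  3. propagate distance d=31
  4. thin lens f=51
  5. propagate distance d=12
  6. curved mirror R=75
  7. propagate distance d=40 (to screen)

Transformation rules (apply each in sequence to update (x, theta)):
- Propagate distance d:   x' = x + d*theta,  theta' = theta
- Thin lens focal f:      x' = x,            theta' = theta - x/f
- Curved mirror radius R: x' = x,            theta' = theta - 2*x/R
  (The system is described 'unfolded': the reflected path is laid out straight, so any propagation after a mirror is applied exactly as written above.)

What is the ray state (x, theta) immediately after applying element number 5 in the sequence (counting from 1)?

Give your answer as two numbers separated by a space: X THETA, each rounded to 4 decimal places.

Initial: x=3.0000 theta=0.3000
After 1 (propagate distance d=16): x=7.8000 theta=0.3000
After 2 (thin lens f=55): x=7.8000 theta=87/550 (≈0.1582)
After 3 (propagate distance d=31): x=6987/550 (≈12.7036) theta=87/550 (≈0.1582)
After 4 (thin lens f=51): x=6987/550 (≈12.7036) theta=-1/11 (≈-0.0909)
After 5 (propagate distance d=12): x=6387/550 (≈11.6127) theta=-1/11 (≈-0.0909)
Rounded to 4 decimal places: x = 11.6127, theta = -0.0909

Answer: 11.6127 -0.0909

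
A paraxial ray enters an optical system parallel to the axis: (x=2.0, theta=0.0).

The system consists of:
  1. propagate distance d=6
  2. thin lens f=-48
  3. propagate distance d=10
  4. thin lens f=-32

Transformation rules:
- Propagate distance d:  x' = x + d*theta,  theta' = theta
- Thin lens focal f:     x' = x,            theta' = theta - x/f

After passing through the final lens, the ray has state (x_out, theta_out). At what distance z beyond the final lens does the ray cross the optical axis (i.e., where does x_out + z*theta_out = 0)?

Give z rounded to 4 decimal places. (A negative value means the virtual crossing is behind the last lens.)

Initial: x=2.0000 theta=0.0000
After 1 (propagate distance d=6): x=2.0000 theta=0.0000
After 2 (thin lens f=-48): x=2.0000 theta=1/24 (≈0.0417)
After 3 (propagate distance d=10): x=29/12 (≈2.4167) theta=1/24 (≈0.0417)
After 4 (thin lens f=-32): x=29/12 (≈2.4167) theta=15/128 (≈0.1172)
z_focus = -x_out/theta_out = -(29/12)/(15/128) = -928/45 ≈ -20.6222
Rounded to 4 decimal places: z = -20.6222

Answer: -20.6222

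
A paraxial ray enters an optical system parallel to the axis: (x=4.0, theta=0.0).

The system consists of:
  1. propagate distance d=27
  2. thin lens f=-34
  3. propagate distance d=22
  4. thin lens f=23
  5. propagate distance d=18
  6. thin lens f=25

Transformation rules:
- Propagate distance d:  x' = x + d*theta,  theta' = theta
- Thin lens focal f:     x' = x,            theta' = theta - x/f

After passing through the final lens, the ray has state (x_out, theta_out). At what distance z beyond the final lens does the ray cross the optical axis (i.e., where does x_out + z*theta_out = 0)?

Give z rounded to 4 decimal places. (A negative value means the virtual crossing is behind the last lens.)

Answer: 11.4220

Derivation:
Initial: x=4.0000 theta=0.0000
After 1 (propagate distance d=27): x=4.0000 theta=0.0000
After 2 (thin lens f=-34): x=4.0000 theta=2/17 (≈0.1176)
After 3 (propagate distance d=22): x=112/17 (≈6.5882) theta=2/17 (≈0.1176)
After 4 (thin lens f=23): x=112/17 (≈6.5882) theta=-66/391 (≈-0.1688)
After 5 (propagate distance d=18): x=1388/391 (≈3.5499) theta=-66/391 (≈-0.1688)
After 6 (thin lens f=25): x=1388/391 (≈3.5499) theta=-3038/9775 (≈-0.3108)
z_focus = -x_out/theta_out = -(1388/391)/(-3038/9775) = 17350/1519 ≈ 11.4220
Rounded to 4 decimal places: z = 11.4220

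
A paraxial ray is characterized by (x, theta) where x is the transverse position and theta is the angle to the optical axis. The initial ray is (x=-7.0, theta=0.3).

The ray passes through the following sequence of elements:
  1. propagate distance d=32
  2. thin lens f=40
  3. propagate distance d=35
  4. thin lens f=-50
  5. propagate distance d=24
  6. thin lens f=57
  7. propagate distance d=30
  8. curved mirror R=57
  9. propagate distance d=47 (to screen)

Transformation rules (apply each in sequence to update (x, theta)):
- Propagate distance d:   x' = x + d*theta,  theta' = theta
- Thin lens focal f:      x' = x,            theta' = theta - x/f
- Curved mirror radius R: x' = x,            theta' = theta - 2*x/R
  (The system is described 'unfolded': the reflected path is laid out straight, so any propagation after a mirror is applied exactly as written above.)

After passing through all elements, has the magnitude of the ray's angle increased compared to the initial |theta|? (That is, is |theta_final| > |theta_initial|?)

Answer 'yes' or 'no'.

Answer: yes

Derivation:
Initial: x=-7.0000 theta=0.3000
After 1 (propagate distance d=32): x=2.6000 theta=0.3000
After 2 (thin lens f=40): x=2.6000 theta=0.2350
After 3 (propagate distance d=35): x=10.8250 theta=0.2350
After 4 (thin lens f=-50): x=10.8250 theta=0.4515
After 5 (propagate distance d=24): x=21.6610 theta=0.4515
After 6 (thin lens f=57): x=21.6610 theta=8149/114000 (≈0.0715)
After 7 (propagate distance d=30): x=56538/2375 (≈23.8055) theta=8149/114000 (≈0.0715)
After 8 (curved mirror R=57): x=56538/2375 (≈23.8055) theta=-330877/433200 (≈-0.7638)
After 9 (propagate distance d=47 (to screen)): x=-26193439/2166000 (≈-12.0930) theta=-330877/433200 (≈-0.7638)
|theta_initial|=0.3000 |theta_final|=330877/433200 (≈0.7638) -> increased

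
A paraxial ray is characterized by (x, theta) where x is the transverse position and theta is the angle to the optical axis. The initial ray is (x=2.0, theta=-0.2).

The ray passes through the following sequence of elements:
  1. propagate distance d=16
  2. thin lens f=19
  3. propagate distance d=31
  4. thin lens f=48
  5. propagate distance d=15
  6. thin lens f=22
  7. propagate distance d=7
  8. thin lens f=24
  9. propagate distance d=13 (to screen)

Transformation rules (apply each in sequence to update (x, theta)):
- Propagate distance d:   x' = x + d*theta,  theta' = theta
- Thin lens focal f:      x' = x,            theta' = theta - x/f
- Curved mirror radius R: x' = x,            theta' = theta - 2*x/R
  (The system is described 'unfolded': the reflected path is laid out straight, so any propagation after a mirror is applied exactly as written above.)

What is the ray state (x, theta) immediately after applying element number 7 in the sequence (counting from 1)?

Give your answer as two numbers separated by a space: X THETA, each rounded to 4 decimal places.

Answer: -4.1148 0.2399

Derivation:
Initial: x=2.0000 theta=-0.2000
After 1 (propagate distance d=16): x=-1.2000 theta=-0.2000
After 2 (thin lens f=19): x=-1.2000 theta=-13/95 (≈-0.1368)
After 3 (propagate distance d=31): x=-517/95 (≈-5.4421) theta=-13/95 (≈-0.1368)
After 4 (thin lens f=48): x=-517/95 (≈-5.4421) theta=-107/4560 (≈-0.0235)
After 5 (propagate distance d=15): x=-8807/1520 (≈-5.7941) theta=-107/4560 (≈-0.0235)
After 6 (thin lens f=22): x=-8807/1520 (≈-5.7941) theta=24067/100320 (≈0.2399)
After 7 (propagate distance d=7): x=-412793/100320 (≈-4.1148) theta=24067/100320 (≈0.2399)
Rounded to 4 decimal places: x = -4.1148, theta = 0.2399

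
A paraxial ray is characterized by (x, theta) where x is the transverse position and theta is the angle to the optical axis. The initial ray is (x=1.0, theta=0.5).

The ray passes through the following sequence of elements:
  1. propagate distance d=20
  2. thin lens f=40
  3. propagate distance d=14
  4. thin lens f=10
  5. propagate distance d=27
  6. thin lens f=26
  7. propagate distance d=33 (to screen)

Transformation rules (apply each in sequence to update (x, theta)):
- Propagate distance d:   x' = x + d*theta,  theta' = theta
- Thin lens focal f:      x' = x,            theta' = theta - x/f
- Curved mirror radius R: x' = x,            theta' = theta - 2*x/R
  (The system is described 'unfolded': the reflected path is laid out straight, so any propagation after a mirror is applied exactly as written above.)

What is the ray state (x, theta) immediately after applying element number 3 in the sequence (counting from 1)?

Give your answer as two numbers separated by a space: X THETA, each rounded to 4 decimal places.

Answer: 14.1500 0.2250

Derivation:
Initial: x=1.0000 theta=0.5000
After 1 (propagate distance d=20): x=11.0000 theta=0.5000
After 2 (thin lens f=40): x=11.0000 theta=0.2250
After 3 (propagate distance d=14): x=14.1500 theta=0.2250
Rounded to 4 decimal places: x = 14.1500, theta = 0.2250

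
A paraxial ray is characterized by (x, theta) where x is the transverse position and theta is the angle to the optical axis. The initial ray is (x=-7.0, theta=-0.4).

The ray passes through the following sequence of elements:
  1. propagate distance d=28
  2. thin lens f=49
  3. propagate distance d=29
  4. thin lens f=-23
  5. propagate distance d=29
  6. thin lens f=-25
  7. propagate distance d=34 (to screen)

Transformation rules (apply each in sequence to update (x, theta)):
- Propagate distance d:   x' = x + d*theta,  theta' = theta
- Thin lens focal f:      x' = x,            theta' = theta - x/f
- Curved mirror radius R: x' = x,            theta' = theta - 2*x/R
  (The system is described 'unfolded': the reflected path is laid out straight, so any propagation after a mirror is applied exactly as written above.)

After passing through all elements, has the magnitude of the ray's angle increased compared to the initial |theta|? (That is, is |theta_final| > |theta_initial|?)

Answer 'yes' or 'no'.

Initial: x=-7.0000 theta=-0.4000
After 1 (propagate distance d=28): x=-18.2000 theta=-0.4000
After 2 (thin lens f=49): x=-18.2000 theta=-1/35 (≈-0.0286)
After 3 (propagate distance d=29): x=-666/35 (≈-19.0286) theta=-1/35 (≈-0.0286)
After 4 (thin lens f=-23): x=-666/35 (≈-19.0286) theta=-689/805 (≈-0.8559)
After 5 (propagate distance d=29): x=-35299/805 (≈-43.8497) theta=-689/805 (≈-0.8559)
After 6 (thin lens f=-25): x=-35299/805 (≈-43.8497) theta=-52524/20125 (≈-2.6099)
After 7 (propagate distance d=34 (to screen)): x=-2668291/20125 (≈-132.5859) theta=-52524/20125 (≈-2.6099)
|theta_initial|=0.4000 |theta_final|=52524/20125 (≈2.6099) -> increased

Answer: yes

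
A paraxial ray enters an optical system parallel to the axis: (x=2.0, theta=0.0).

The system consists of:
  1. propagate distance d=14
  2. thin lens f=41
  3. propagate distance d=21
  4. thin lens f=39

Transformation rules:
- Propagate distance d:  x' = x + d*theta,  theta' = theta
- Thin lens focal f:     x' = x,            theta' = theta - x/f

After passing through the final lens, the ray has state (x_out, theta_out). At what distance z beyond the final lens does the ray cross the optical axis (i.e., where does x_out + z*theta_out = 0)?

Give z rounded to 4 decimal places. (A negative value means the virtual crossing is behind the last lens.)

Answer: 13.2203

Derivation:
Initial: x=2.0000 theta=0.0000
After 1 (propagate distance d=14): x=2.0000 theta=0.0000
After 2 (thin lens f=41): x=2.0000 theta=-2/41 (≈-0.0488)
After 3 (propagate distance d=21): x=40/41 (≈0.9756) theta=-2/41 (≈-0.0488)
After 4 (thin lens f=39): x=40/41 (≈0.9756) theta=-118/1599 (≈-0.0738)
z_focus = -x_out/theta_out = -(40/41)/(-118/1599) = 780/59 ≈ 13.2203
Rounded to 4 decimal places: z = 13.2203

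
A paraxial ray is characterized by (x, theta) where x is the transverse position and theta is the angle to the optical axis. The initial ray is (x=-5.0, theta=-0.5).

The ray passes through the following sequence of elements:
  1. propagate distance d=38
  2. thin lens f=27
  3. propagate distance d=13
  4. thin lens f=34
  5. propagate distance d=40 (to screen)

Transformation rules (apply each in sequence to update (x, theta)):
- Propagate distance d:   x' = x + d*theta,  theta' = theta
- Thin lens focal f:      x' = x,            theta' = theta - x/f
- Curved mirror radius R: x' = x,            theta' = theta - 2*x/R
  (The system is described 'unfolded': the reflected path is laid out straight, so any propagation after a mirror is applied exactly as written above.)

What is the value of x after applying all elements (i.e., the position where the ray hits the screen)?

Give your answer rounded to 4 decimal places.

Answer: 18.8987

Derivation:
Initial: x=-5.0000 theta=-0.5000
After 1 (propagate distance d=38): x=-24.0000 theta=-0.5000
After 2 (thin lens f=27): x=-24.0000 theta=7/18 (≈0.3889)
After 3 (propagate distance d=13): x=-341/18 (≈-18.9444) theta=7/18 (≈0.3889)
After 4 (thin lens f=34): x=-341/18 (≈-18.9444) theta=193/204 (≈0.9461)
After 5 (propagate distance d=40 (to screen)): x=5783/306 (≈18.8987) theta=193/204 (≈0.9461)
Rounded to 4 decimal places: x = 18.8987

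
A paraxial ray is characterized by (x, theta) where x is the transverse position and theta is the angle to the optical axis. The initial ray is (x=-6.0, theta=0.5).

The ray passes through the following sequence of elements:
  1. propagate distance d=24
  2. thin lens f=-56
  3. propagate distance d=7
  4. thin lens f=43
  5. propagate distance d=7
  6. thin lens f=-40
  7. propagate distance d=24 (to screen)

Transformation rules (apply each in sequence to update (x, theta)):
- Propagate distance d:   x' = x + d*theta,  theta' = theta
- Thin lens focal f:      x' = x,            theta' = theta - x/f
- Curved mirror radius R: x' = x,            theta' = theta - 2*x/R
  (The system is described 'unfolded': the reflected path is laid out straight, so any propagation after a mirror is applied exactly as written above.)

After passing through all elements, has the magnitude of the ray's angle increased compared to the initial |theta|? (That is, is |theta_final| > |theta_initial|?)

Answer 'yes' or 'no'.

Initial: x=-6.0000 theta=0.5000
After 1 (propagate distance d=24): x=6.0000 theta=0.5000
After 2 (thin lens f=-56): x=6.0000 theta=17/28 (≈0.6071)
After 3 (propagate distance d=7): x=10.2500 theta=17/28 (≈0.6071)
After 4 (thin lens f=43): x=10.2500 theta=111/301 (≈0.3688)
After 5 (propagate distance d=7): x=2207/172 (≈12.8314) theta=111/301 (≈0.3688)
After 6 (thin lens f=-40): x=2207/172 (≈12.8314) theta=33209/48160 (≈0.6896)
After 7 (propagate distance d=24 (to screen)): x=44218/1505 (≈29.3807) theta=33209/48160 (≈0.6896)
|theta_initial|=0.5000 |theta_final|=33209/48160 (≈0.6896) -> increased

Answer: yes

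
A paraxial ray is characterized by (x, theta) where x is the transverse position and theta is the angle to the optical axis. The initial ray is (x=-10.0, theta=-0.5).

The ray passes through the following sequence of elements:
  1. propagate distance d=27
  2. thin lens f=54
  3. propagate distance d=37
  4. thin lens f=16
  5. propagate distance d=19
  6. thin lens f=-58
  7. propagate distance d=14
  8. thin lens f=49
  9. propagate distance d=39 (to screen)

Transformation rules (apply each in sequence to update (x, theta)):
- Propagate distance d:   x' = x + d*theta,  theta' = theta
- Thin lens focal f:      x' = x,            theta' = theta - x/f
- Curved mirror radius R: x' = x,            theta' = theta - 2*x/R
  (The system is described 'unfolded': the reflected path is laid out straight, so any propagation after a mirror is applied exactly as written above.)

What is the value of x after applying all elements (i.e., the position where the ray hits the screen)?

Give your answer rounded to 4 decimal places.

Answer: 68.3938

Derivation:
Initial: x=-10.0000 theta=-0.5000
After 1 (propagate distance d=27): x=-23.5000 theta=-0.5000
After 2 (thin lens f=54): x=-23.5000 theta=-7/108 (≈-0.0648)
After 3 (propagate distance d=37): x=-2797/108 (≈-25.8981) theta=-7/108 (≈-0.0648)
After 4 (thin lens f=16): x=-2797/108 (≈-25.8981) theta=895/576 (≈1.5538)
After 5 (propagate distance d=19): x=6263/1728 (≈3.6244) theta=895/576 (≈1.5538)
After 6 (thin lens f=-58): x=6263/1728 (≈3.6244) theta=161993/100224 (≈1.6163)
After 7 (propagate distance d=14): x=219263/8352 (≈26.2528) theta=161993/100224 (≈1.6163)
After 8 (thin lens f=49): x=219263/8352 (≈26.2528) theta=5306501/4910976 (≈1.0805)
After 9 (propagate distance d=39 (to screen)): x=111960061/1636992 (≈68.3938) theta=5306501/4910976 (≈1.0805)
Rounded to 4 decimal places: x = 68.3938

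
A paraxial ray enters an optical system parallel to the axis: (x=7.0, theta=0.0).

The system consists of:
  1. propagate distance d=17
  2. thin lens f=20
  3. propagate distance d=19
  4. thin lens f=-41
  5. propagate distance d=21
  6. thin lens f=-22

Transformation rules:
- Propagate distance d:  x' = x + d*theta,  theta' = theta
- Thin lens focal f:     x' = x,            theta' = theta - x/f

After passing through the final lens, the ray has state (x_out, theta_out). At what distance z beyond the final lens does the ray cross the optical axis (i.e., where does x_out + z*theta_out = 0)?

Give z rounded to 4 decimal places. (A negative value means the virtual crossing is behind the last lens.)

Initial: x=7.0000 theta=0.0000
After 1 (propagate distance d=17): x=7.0000 theta=0.0000
After 2 (thin lens f=20): x=7.0000 theta=-0.3500
After 3 (propagate distance d=19): x=0.3500 theta=-0.3500
After 4 (thin lens f=-41): x=0.3500 theta=-14/41 (≈-0.3415)
After 5 (propagate distance d=21): x=-5593/820 (≈-6.8207) theta=-14/41 (≈-0.3415)
After 6 (thin lens f=-22): x=-5593/820 (≈-6.8207) theta=-11753/18040 (≈-0.6515)
z_focus = -x_out/theta_out = -(-5593/820)/(-11753/18040) = -17578/1679 ≈ -10.4693
Rounded to 4 decimal places: z = -10.4693

Answer: -10.4693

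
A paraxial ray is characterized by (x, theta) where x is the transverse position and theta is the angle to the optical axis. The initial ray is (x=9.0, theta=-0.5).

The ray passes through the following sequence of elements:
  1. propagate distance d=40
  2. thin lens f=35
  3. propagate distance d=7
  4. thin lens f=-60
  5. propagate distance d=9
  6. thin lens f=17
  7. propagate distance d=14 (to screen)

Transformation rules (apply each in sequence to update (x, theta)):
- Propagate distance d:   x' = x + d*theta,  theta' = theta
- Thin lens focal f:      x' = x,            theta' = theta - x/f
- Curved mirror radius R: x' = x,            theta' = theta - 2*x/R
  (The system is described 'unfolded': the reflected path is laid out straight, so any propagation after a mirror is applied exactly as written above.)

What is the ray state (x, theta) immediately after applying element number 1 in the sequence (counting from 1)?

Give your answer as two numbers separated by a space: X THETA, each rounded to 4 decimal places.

Answer: -11.0000 -0.5000

Derivation:
Initial: x=9.0000 theta=-0.5000
After 1 (propagate distance d=40): x=-11.0000 theta=-0.5000
Rounded to 4 decimal places: x = -11.0000, theta = -0.5000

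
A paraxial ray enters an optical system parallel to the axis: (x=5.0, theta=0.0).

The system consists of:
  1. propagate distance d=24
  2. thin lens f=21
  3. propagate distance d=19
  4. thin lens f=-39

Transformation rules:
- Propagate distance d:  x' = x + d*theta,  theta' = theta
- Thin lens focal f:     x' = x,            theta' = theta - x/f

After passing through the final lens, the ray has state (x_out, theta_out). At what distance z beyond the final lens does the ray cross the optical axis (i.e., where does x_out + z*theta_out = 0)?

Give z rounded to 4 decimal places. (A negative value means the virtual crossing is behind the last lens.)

Initial: x=5.0000 theta=0.0000
After 1 (propagate distance d=24): x=5.0000 theta=0.0000
After 2 (thin lens f=21): x=5.0000 theta=-5/21 (≈-0.2381)
After 3 (propagate distance d=19): x=10/21 (≈0.4762) theta=-5/21 (≈-0.2381)
After 4 (thin lens f=-39): x=10/21 (≈0.4762) theta=-185/819 (≈-0.2259)
z_focus = -x_out/theta_out = -(10/21)/(-185/819) = 78/37 ≈ 2.1081
Rounded to 4 decimal places: z = 2.1081

Answer: 2.1081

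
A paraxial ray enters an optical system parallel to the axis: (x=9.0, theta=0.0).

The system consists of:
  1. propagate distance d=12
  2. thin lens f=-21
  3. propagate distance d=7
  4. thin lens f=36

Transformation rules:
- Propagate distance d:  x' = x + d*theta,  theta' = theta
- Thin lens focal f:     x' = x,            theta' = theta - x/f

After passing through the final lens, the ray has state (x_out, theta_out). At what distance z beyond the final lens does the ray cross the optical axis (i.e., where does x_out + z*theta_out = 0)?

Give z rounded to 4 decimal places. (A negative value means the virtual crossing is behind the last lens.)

Initial: x=9.0000 theta=0.0000
After 1 (propagate distance d=12): x=9.0000 theta=0.0000
After 2 (thin lens f=-21): x=9.0000 theta=3/7 (≈0.4286)
After 3 (propagate distance d=7): x=12.0000 theta=3/7 (≈0.4286)
After 4 (thin lens f=36): x=12.0000 theta=2/21 (≈0.0952)
z_focus = -x_out/theta_out = -(12.0000)/(2/21) = -126.0000
Rounded to 4 decimal places: z = -126.0000

Answer: -126.0000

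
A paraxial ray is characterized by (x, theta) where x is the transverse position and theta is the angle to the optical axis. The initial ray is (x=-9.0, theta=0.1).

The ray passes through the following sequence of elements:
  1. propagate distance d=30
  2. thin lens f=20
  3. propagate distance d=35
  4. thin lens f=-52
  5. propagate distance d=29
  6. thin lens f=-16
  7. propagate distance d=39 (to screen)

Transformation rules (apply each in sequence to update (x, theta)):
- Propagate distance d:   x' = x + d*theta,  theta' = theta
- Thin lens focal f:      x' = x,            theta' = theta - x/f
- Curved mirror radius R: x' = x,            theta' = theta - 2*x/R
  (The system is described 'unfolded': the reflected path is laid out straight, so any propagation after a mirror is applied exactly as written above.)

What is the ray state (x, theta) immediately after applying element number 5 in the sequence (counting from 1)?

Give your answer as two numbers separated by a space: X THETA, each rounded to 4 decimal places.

Initial: x=-9.0000 theta=0.1000
After 1 (propagate distance d=30): x=-6.0000 theta=0.1000
After 2 (thin lens f=20): x=-6.0000 theta=0.4000
After 3 (propagate distance d=35): x=8.0000 theta=0.4000
After 4 (thin lens f=-52): x=8.0000 theta=36/65 (≈0.5538)
After 5 (propagate distance d=29): x=1564/65 (≈24.0615) theta=36/65 (≈0.5538)
Rounded to 4 decimal places: x = 24.0615, theta = 0.5538

Answer: 24.0615 0.5538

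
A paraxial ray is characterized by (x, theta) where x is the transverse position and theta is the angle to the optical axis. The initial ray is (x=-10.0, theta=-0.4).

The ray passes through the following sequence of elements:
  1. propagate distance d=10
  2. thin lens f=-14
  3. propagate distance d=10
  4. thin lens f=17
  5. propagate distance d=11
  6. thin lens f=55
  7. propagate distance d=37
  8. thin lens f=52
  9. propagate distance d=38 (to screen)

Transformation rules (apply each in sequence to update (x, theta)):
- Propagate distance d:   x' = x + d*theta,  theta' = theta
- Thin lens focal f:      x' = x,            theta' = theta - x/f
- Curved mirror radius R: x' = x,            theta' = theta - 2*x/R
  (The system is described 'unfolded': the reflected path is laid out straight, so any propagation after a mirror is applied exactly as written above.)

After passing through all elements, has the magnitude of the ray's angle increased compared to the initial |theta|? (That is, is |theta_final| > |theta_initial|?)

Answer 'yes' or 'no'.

Initial: x=-10.0000 theta=-0.4000
After 1 (propagate distance d=10): x=-14.0000 theta=-0.4000
After 2 (thin lens f=-14): x=-14.0000 theta=-1.4000
After 3 (propagate distance d=10): x=-28.0000 theta=-1.4000
After 4 (thin lens f=17): x=-28.0000 theta=21/85 (≈0.2471)
After 5 (propagate distance d=11): x=-2149/85 (≈-25.2824) theta=21/85 (≈0.2471)
After 6 (thin lens f=55): x=-2149/85 (≈-25.2824) theta=3304/4675 (≈0.7067)
After 7 (propagate distance d=37): x=4053/4675 (≈0.8670) theta=3304/4675 (≈0.7067)
After 8 (thin lens f=52): x=4053/4675 (≈0.8670) theta=33551/48620 (≈0.6901)
After 9 (propagate distance d=38 (to screen)): x=3292723/121550 (≈27.0895) theta=33551/48620 (≈0.6901)
|theta_initial|=0.4000 |theta_final|=33551/48620 (≈0.6901) -> increased

Answer: yes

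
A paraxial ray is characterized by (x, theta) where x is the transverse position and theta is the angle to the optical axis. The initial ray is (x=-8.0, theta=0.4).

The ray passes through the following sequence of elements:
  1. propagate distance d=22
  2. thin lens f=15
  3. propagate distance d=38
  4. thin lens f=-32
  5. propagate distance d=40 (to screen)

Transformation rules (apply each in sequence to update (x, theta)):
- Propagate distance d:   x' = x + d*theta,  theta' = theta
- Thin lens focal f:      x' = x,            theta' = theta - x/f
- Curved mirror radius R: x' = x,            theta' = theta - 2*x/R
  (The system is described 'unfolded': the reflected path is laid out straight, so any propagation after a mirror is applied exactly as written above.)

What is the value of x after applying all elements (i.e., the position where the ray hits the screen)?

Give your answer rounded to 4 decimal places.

Initial: x=-8.0000 theta=0.4000
After 1 (propagate distance d=22): x=0.8000 theta=0.4000
After 2 (thin lens f=15): x=0.8000 theta=26/75 (≈0.3467)
After 3 (propagate distance d=38): x=1048/75 (≈13.9733) theta=26/75 (≈0.3467)
After 4 (thin lens f=-32): x=1048/75 (≈13.9733) theta=47/60 (≈0.7833)
After 5 (propagate distance d=40 (to screen)): x=3398/75 (≈45.3067) theta=47/60 (≈0.7833)
Rounded to 4 decimal places: x = 45.3067

Answer: 45.3067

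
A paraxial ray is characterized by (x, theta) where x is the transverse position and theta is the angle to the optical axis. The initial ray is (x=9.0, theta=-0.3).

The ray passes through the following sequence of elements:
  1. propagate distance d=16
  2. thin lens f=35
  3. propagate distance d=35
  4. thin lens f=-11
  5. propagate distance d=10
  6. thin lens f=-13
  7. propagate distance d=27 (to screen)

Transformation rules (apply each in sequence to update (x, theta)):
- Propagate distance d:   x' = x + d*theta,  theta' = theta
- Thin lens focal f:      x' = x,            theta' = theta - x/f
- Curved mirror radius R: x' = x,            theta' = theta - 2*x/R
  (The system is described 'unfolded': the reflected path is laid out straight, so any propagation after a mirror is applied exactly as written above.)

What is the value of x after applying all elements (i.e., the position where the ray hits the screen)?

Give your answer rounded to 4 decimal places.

Answer: -111.7141

Derivation:
Initial: x=9.0000 theta=-0.3000
After 1 (propagate distance d=16): x=4.2000 theta=-0.3000
After 2 (thin lens f=35): x=4.2000 theta=-0.4200
After 3 (propagate distance d=35): x=-10.5000 theta=-0.4200
After 4 (thin lens f=-11): x=-10.5000 theta=-378/275 (≈-1.3745)
After 5 (propagate distance d=10): x=-2667/110 (≈-24.2455) theta=-378/275 (≈-1.3745)
After 6 (thin lens f=-13): x=-2667/110 (≈-24.2455) theta=-23163/7150 (≈-3.2396)
After 7 (propagate distance d=27 (to screen)): x=-399378/3575 (≈-111.7141) theta=-23163/7150 (≈-3.2396)
Rounded to 4 decimal places: x = -111.7141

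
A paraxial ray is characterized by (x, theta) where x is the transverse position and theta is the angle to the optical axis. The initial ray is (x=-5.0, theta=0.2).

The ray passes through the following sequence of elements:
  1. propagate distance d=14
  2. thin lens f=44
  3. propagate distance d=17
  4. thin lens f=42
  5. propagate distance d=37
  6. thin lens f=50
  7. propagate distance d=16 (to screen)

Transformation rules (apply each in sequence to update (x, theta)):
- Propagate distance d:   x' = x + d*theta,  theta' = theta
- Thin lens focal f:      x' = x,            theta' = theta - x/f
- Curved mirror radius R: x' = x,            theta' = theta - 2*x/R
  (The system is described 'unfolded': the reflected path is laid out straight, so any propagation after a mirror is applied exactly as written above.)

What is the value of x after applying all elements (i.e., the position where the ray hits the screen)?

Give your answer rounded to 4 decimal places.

Answer: 9.6750

Derivation:
Initial: x=-5.0000 theta=0.2000
After 1 (propagate distance d=14): x=-2.2000 theta=0.2000
After 2 (thin lens f=44): x=-2.2000 theta=0.2500
After 3 (propagate distance d=17): x=2.0500 theta=0.2500
After 4 (thin lens f=42): x=2.0500 theta=169/840 (≈0.2012)
After 5 (propagate distance d=37): x=1595/168 (≈9.4940) theta=169/840 (≈0.2012)
After 6 (thin lens f=50): x=1595/168 (≈9.4940) theta=19/1680 (≈0.0113)
After 7 (propagate distance d=16 (to screen)): x=9.6750 theta=19/1680 (≈0.0113)
Rounded to 4 decimal places: x = 9.6750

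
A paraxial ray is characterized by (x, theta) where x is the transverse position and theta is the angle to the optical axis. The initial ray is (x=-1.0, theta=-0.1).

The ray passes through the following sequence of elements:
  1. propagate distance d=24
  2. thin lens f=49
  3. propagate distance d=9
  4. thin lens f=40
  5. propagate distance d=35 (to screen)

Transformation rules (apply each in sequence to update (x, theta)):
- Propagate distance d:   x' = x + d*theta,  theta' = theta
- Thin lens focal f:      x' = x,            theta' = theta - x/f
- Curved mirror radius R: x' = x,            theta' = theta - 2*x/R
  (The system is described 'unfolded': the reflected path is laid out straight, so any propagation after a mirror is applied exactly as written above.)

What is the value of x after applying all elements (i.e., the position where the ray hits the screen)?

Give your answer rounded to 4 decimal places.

Initial: x=-1.0000 theta=-0.1000
After 1 (propagate distance d=24): x=-3.4000 theta=-0.1000
After 2 (thin lens f=49): x=-3.4000 theta=-3/98 (≈-0.0306)
After 3 (propagate distance d=9): x=-1801/490 (≈-3.6755) theta=-3/98 (≈-0.0306)
After 4 (thin lens f=40): x=-1801/490 (≈-3.6755) theta=1201/19600 (≈0.0613)
After 5 (propagate distance d=35 (to screen)): x=-6001/3920 (≈-1.5309) theta=1201/19600 (≈0.0613)
Rounded to 4 decimal places: x = -1.5309

Answer: -1.5309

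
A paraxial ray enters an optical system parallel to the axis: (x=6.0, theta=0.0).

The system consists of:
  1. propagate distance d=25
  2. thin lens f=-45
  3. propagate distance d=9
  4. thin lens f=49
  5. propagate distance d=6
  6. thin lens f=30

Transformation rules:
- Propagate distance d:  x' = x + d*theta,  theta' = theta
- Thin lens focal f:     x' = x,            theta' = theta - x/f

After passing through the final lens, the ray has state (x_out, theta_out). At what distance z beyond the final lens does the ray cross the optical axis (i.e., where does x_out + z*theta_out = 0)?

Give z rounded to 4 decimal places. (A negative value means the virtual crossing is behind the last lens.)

Initial: x=6.0000 theta=0.0000
After 1 (propagate distance d=25): x=6.0000 theta=0.0000
After 2 (thin lens f=-45): x=6.0000 theta=2/15 (≈0.1333)
After 3 (propagate distance d=9): x=7.2000 theta=2/15 (≈0.1333)
After 4 (thin lens f=49): x=7.2000 theta=-2/147 (≈-0.0136)
After 5 (propagate distance d=6): x=1744/245 (≈7.1184) theta=-2/147 (≈-0.0136)
After 6 (thin lens f=30): x=1744/245 (≈7.1184) theta=-922/3675 (≈-0.2509)
z_focus = -x_out/theta_out = -(1744/245)/(-922/3675) = 13080/461 ≈ 28.3731
Rounded to 4 decimal places: z = 28.3731

Answer: 28.3731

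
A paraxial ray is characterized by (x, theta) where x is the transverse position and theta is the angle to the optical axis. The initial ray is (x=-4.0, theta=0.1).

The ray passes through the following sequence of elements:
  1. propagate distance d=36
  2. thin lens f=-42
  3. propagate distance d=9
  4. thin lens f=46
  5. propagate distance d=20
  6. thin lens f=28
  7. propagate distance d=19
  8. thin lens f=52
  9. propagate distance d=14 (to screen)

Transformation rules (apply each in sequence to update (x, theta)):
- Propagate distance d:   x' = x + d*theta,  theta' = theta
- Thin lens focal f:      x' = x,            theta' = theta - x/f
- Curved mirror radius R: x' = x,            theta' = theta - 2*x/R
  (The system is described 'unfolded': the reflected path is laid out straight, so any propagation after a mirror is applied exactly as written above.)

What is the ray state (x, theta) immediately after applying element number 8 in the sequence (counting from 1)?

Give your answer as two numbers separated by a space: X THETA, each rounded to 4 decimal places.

Initial: x=-4.0000 theta=0.1000
After 1 (propagate distance d=36): x=-0.4000 theta=0.1000
After 2 (thin lens f=-42): x=-0.4000 theta=19/210 (≈0.0905)
After 3 (propagate distance d=9): x=29/70 (≈0.4143) theta=19/210 (≈0.0905)
After 4 (thin lens f=46): x=29/70 (≈0.4143) theta=787/9660 (≈0.0815)
After 5 (propagate distance d=20): x=9871/4830 (≈2.0437) theta=787/9660 (≈0.0815)
After 6 (thin lens f=28): x=9871/4830 (≈2.0437) theta=1147/135240 (≈0.0085)
After 7 (propagate distance d=19): x=298181/135240 (≈2.2048) theta=1147/135240 (≈0.0085)
After 8 (thin lens f=52): x=298181/135240 (≈2.2048) theta=-18349/540960 (≈-0.0339)
Rounded to 4 decimal places: x = 2.2048, theta = -0.0339

Answer: 2.2048 -0.0339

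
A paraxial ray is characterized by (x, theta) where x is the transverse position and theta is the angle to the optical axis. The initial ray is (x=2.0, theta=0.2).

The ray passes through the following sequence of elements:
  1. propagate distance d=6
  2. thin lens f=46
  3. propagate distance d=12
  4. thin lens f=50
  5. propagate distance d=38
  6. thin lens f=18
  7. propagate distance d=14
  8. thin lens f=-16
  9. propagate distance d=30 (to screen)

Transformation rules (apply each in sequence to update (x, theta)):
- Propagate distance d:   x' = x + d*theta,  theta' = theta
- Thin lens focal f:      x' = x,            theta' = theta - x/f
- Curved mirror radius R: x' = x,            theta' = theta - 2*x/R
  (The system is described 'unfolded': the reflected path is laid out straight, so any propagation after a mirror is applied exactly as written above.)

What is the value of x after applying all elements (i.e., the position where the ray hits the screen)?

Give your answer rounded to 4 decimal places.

Initial: x=2.0000 theta=0.2000
After 1 (propagate distance d=6): x=3.2000 theta=0.2000
After 2 (thin lens f=46): x=3.2000 theta=3/23 (≈0.1304)
After 3 (propagate distance d=12): x=548/115 (≈4.7652) theta=3/23 (≈0.1304)
After 4 (thin lens f=50): x=548/115 (≈4.7652) theta=101/2875 (≈0.0351)
After 5 (propagate distance d=38): x=17538/2875 (≈6.1002) theta=101/2875 (≈0.0351)
After 6 (thin lens f=18): x=17538/2875 (≈6.1002) theta=-524/1725 (≈-0.3038)
After 7 (propagate distance d=14): x=15934/8625 (≈1.8474) theta=-524/1725 (≈-0.3038)
After 8 (thin lens f=-16): x=15934/8625 (≈1.8474) theta=-4331/23000 (≈-0.1883)
After 9 (propagate distance d=30 (to screen)): x=-131159/34500 (≈-3.8017) theta=-4331/23000 (≈-0.1883)
Rounded to 4 decimal places: x = -3.8017

Answer: -3.8017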